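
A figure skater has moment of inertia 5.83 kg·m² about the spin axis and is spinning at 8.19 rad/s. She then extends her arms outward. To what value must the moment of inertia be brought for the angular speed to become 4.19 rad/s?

No external torque acts about the spin axis, so angular momentum is conserved.
I₂ = I₁ω₁ / ω₂ = (5.83)(8.19) / (4.19) = 11.40 kg·m².

I₂ ≈ 11.4 kg·m²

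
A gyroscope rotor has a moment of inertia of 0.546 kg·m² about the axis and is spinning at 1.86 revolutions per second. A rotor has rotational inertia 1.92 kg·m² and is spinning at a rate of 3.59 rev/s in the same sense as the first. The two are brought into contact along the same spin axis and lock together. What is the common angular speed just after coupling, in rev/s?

|ω_f| ≈ 3.21 rev/s

No external torque acts about the common axis, so total angular momentum is conserved.
Taking A's sense as positive: L = (0.5460)(1.86) + (1.920)(3.59) = 7.908 kg·m²·rev/s.
Combined I = 0.5460 + 1.920 = 2.466 kg·m².
ω_f = L / I = 7.908 / 2.466 = 3.207 rev/s.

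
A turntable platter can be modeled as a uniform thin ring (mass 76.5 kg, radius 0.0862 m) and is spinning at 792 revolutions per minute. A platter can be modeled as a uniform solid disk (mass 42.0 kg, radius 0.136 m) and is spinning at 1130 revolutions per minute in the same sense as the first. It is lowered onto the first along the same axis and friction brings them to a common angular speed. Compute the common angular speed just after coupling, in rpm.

No external torque acts about the common axis, so total angular momentum is conserved.
Moments of inertia: I_A = (76.5)(0.0862)² = 0.5684 kg·m²; I_B = ½(42.0)(0.136)² = 0.3884 kg·m².
Taking A's sense as positive: L = (0.5684)(792) + (0.3884)(1130) = 889.1 kg·m²·rpm.
Combined I = 0.5684 + 0.3884 = 0.9568 kg·m².
ω_f = L / I = 889.1 / 0.9568 = 929.2 rpm.

|ω_f| ≈ 929 rpm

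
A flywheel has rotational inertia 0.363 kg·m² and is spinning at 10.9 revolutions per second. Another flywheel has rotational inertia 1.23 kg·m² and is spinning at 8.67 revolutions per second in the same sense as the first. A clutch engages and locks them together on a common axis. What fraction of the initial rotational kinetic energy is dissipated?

No external torque acts about the common axis, so total angular momentum is conserved.
Taking A's sense as positive: L = (0.3630)(10.9) + (1.230)(8.67) = 14.62 kg·m²·rev/s.
Combined I = 0.3630 + 1.230 = 1.593 kg·m².
ω_f = L / I = 14.62 / 1.593 = 9.178 rev/s.
KE_i = ½ΣIω² = 2676 J; KE_f = ½(1.593)(57.67)² = 2649 J.
Fraction dissipated = (KE_i − KE_f)/KE_i = 0.01028.

fraction ≈ 0.0103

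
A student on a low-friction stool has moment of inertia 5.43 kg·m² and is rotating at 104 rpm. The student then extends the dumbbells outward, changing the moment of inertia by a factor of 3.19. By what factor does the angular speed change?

ω₂/ω₁ ≈ 0.313

Angular momentum about the spin axis is conserved since the torque about it is zero.
I₂ = 3.19 × 5.43 = 17.32 kg·m².
ω₂/ω₁ = I₁/I₂ = 5.430 / 17.32 = 0.3135.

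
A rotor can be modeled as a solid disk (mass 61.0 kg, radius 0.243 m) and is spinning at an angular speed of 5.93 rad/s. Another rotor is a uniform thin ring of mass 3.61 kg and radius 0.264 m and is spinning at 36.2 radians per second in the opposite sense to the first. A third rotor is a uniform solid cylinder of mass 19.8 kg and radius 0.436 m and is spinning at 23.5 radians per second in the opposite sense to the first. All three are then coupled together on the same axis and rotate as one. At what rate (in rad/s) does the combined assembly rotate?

|ω_f| ≈ 10.8 rad/s

The coupling torques are internal; angular momentum about the shared axis is conserved.
Moments of inertia: I_A = ½(61.0)(0.243)² = 1.801 kg·m²; I_B = (3.61)(0.264)² = 0.2516 kg·m²; I_C = ½(19.8)(0.436)² = 1.882 kg·m².
Taking A's sense as positive: L = (1.801)(5.93) − (0.2516)(36.2) − (1.882)(23.5) = -42.65 kg·m²·rad/s.
Combined I = 1.801 + 0.2516 + 1.882 = 3.935 kg·m².
ω_f = L / I = -42.65 / 3.935 = -10.84 rad/s.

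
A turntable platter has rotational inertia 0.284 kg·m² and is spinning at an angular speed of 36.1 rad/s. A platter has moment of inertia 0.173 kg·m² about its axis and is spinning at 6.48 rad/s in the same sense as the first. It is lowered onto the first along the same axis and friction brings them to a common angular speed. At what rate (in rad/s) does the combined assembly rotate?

The coupling torques are internal; angular momentum about the shared axis is conserved.
Taking A's sense as positive: L = (0.2840)(36.1) + (0.1730)(6.48) = 11.37 kg·m²·rad/s.
Combined I = 0.2840 + 0.1730 = 0.4570 kg·m².
ω_f = L / I = 11.37 / 0.4570 = 24.89 rad/s.

|ω_f| ≈ 24.9 rad/s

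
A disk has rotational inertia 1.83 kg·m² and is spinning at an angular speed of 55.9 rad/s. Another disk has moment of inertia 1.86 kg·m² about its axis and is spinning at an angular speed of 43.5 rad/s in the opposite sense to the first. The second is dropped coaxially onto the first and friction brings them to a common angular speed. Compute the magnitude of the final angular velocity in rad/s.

No external torque acts about the common axis, so total angular momentum is conserved.
Taking A's sense as positive: L = (1.830)(55.9) − (1.860)(43.5) = 21.39 kg·m²·rad/s.
Combined I = 1.830 + 1.860 = 3.690 kg·m².
ω_f = L / I = 21.39 / 3.690 = 5.796 rad/s.

|ω_f| ≈ 5.80 rad/s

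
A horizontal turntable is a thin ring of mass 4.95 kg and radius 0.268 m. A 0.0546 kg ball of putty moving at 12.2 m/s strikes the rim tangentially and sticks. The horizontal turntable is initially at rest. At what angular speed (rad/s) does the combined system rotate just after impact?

About the axle the impulsive forces during the collision are internal, so angular momentum about that axis is conserved.
I_p = (4.95)(0.268)² = 0.3555 kg·m². Taking the sense of the ball of putty's angular momentum as positive, L_{ball} = m v R = (0.0546)(12.2)(0.268) = 0.1785 kg·m²/s.
L_i = 0 + 0.1785 = 0.1785 kg·m²/s.
After sticking, I_f = I_p + m R² = 0.3555 + (0.0546)(0.268)² = 0.3595 kg·m².
ω_f = L_i / I_f = 0.1785 / 0.3595 = 0.4966 rad/s.

|ω_f| ≈ 0.497 rad/s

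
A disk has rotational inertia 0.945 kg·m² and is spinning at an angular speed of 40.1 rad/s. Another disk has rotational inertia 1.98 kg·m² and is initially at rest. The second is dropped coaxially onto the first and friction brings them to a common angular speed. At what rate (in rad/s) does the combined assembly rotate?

The coupling torques are internal; angular momentum about the shared axis is conserved.
Taking A's sense as positive: L = (0.9450)(40.1) = 37.89 kg·m²·rad/s.
Combined I = 0.9450 + 1.980 = 2.925 kg·m².
ω_f = L / I = 37.89 / 2.925 = 12.96 rad/s.

|ω_f| ≈ 13.0 rad/s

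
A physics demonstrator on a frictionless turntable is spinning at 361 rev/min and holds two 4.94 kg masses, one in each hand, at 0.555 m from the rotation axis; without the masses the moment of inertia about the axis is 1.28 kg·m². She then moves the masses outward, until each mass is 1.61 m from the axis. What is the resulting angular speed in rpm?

Angular momentum about the spin axis is conserved since the torque about it is zero.
I₁ = 1.28 + 2(4.94)(0.555)² = 4.323 kg·m²; I₂ = 1.28 + 2(4.94)(1.61)² = 26.89 kg·m².
ω₂ = I₁ω₁ / I₂ = (4.323)(361 rpm) / (26.89) = 58.04 rpm.

ω₂ ≈ 58.0 rpm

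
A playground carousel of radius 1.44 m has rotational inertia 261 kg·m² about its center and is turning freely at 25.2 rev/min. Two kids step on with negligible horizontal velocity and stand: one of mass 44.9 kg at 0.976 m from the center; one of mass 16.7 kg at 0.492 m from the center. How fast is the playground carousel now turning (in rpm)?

No external torque acts about the center; L_before = L_after.
Added inertia Σmr² = (44.9)(0.976)² + (16.7)(0.492)² = 46.81 kg·m²; I_f = 261.0 + 46.81 = 307.8 kg·m².
ω_f = I_p ω_i / I_f = (261.0)(25.2) / 307.8 = 21.37 rpm.

ω_f ≈ 21.4 rpm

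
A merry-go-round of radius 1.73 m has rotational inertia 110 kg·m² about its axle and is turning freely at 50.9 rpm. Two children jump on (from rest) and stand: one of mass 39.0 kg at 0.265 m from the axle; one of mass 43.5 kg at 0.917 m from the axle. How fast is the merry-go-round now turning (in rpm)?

ω_f ≈ 37.5 rpm

No external torque acts about the axle; L_before = L_after.
Added inertia Σmr² = (39.0)(0.265)² + (43.5)(0.917)² = 39.32 kg·m²; I_f = 110.0 + 39.32 = 149.3 kg·m².
ω_f = I_p ω_i / I_f = (110.0)(50.9) / 149.3 = 37.50 rpm.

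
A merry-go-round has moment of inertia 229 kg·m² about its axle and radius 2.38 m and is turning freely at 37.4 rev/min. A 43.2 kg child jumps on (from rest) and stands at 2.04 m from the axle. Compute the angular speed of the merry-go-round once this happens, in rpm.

ω_f ≈ 21.0 rpm

No external torque acts about the axle; L_before = L_after.
Added inertia Σmr² = (43.2)(2.04)² = 179.8 kg·m²; I_f = 229.0 + 179.8 = 408.8 kg·m².
ω_f = I_p ω_i / I_f = (229.0)(37.4) / 408.8 = 20.95 rpm.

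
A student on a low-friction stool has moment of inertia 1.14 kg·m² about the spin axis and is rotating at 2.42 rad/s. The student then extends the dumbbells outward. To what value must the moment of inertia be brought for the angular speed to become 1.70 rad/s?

With no external torque about the axis, L is conserved: I₁ω₁ = I₂ω₂.
I₂ = I₁ω₁ / ω₂ = (1.14)(2.42) / (1.70) = 1.623 kg·m².

I₂ ≈ 1.62 kg·m²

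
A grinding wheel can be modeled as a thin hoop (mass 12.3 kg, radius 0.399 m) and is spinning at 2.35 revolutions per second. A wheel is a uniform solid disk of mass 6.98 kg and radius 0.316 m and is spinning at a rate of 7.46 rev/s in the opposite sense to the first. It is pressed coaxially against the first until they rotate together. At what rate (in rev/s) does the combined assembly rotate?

|ω_f| ≈ 0.868 rev/s

No external torque acts about the common axis, so total angular momentum is conserved.
Moments of inertia: I_A = (12.3)(0.399)² = 1.958 kg·m²; I_B = ½(6.98)(0.316)² = 0.3485 kg·m².
Taking A's sense as positive: L = (1.958)(2.35) − (0.3485)(7.46) = 2.002 kg·m²·rev/s.
Combined I = 1.958 + 0.3485 = 2.307 kg·m².
ω_f = L / I = 2.002 / 2.307 = 0.8679 rev/s.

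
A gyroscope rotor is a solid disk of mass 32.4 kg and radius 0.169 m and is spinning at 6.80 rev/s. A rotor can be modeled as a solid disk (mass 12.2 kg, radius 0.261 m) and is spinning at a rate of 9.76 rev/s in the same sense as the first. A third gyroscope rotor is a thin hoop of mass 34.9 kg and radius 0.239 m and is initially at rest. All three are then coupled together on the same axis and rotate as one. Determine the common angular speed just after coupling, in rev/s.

The coupling torques are internal; angular momentum about the shared axis is conserved.
Moments of inertia: I_A = ½(32.4)(0.169)² = 0.4627 kg·m²; I_B = ½(12.2)(0.261)² = 0.4155 kg·m²; I_C = (34.9)(0.239)² = 1.994 kg·m².
Taking A's sense as positive: L = (0.4627)(6.80) + (0.4155)(9.76) = 7.202 kg·m²·rev/s.
Combined I = 0.4627 + 0.4155 + 1.994 = 2.872 kg·m².
ω_f = L / I = 7.202 / 2.872 = 2.508 rev/s.

|ω_f| ≈ 2.51 rev/s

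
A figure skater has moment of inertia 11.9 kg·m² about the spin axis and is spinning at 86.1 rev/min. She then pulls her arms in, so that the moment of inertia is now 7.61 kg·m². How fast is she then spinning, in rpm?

No external torque acts about the spin axis, so angular momentum is conserved.
ω₂ = I₁ω₁ / I₂ = (11.90)(86.1 rpm) / (7.610) = 134.6 rpm.

ω₂ ≈ 135 rpm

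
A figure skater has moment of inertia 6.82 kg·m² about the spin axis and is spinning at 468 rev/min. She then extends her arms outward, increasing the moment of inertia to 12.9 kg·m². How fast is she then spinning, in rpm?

With no external torque about the axis, L is conserved: I₁ω₁ = I₂ω₂.
ω₂ = I₁ω₁ / I₂ = (6.820)(468 rpm) / (12.90) = 247.4 rpm.

ω₂ ≈ 247 rpm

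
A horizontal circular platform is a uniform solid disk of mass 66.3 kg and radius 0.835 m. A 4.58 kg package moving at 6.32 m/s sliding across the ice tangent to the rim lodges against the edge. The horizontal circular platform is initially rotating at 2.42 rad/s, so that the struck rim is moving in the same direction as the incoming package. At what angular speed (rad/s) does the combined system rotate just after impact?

|ω_f| ≈ 3.05 rad/s

About the central axle the impulsive forces during the collision are internal, so angular momentum about that axis is conserved.
I_p = ½(66.3)(0.835)² = 23.11 kg·m². Taking the sense of the package's angular momentum as positive, L_{package} = m v R = (4.58)(6.32)(0.835) = 24.17 kg·m²/s.
L_i = +I_p ω_p + m v R = +(23.11)(2.42) + 24.17 = 80.10 kg·m²/s.
After sticking, I_f = I_p + m R² = 23.11 + (4.58)(0.835)² = 26.31 kg·m².
ω_f = L_i / I_f = 80.10 / 26.31 = 3.045 rad/s.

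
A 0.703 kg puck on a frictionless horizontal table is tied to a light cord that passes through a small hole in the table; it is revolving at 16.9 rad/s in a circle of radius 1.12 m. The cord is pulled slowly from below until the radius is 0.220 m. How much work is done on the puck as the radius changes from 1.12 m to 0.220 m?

The constraining force is radial, so m r² ω about the center is conserved.
ω₂ = ω₁ (r₁/r₂)² = (16.9)(1.12/0.220)² = 438.0 rad/s.
W = ΔKE = ½m(v₂² − v₁²) = 3138 J.

W ≈ 3140 J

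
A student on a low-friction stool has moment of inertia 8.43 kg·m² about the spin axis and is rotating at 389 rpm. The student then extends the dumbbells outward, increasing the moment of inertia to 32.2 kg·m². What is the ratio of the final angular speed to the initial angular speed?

Angular momentum about the spin axis is conserved since the torque about it is zero.
ω₂/ω₁ = I₁/I₂ = 8.430 / 32.20 = 0.2618.

ω₂/ω₁ ≈ 0.262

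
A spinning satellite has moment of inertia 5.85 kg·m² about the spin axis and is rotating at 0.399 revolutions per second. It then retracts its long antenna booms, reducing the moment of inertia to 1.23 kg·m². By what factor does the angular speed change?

ω₂/ω₁ ≈ 4.76

Angular momentum about the spin axis is conserved since the torque about it is zero.
ω₂/ω₁ = I₁/I₂ = 5.850 / 1.230 = 4.756.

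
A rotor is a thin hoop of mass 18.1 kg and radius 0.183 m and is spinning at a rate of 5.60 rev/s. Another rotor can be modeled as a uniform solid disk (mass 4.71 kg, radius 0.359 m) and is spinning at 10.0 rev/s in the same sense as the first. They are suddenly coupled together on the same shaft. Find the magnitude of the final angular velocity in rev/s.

The coupling torques are internal; angular momentum about the shared axis is conserved.
Moments of inertia: I_A = (18.1)(0.183)² = 0.6062 kg·m²; I_B = ½(4.71)(0.359)² = 0.3035 kg·m².
Taking A's sense as positive: L = (0.6062)(5.60) + (0.3035)(10.0) = 6.430 kg·m²·rev/s.
Combined I = 0.6062 + 0.3035 = 0.9097 kg·m².
ω_f = L / I = 6.430 / 0.9097 = 7.068 rev/s.

|ω_f| ≈ 7.07 rev/s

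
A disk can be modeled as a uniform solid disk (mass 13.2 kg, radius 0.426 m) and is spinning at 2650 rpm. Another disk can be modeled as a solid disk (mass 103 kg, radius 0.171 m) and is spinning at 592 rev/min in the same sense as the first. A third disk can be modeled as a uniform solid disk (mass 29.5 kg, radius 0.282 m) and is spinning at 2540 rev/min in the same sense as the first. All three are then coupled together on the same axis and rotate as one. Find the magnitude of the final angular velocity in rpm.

|ω_f| ≈ 1820 rpm

No external torque acts about the common axis, so total angular momentum is conserved.
Moments of inertia: I_A = ½(13.2)(0.426)² = 1.198 kg·m²; I_B = ½(103)(0.171)² = 1.506 kg·m²; I_C = ½(29.5)(0.282)² = 1.173 kg·m².
Taking A's sense as positive: L = (1.198)(2650) + (1.506)(592) + (1.173)(2540) = 7045 kg·m²·rpm.
Combined I = 1.198 + 1.506 + 1.173 = 3.877 kg·m².
ω_f = L / I = 7045 / 3.877 = 1817 rpm.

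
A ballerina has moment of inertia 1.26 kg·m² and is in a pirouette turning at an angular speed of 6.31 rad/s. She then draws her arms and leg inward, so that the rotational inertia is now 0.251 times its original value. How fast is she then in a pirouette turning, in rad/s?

With no external torque about the axis, L is conserved: I₁ω₁ = I₂ω₂.
I₂ = 0.251 × 1.26 = 0.3163 kg·m².
ω₂ = I₁ω₁ / I₂ = (1.260)(6.31 rad/s) / (0.3163) = 25.14 rad/s.

ω₂ ≈ 25.1 rad/s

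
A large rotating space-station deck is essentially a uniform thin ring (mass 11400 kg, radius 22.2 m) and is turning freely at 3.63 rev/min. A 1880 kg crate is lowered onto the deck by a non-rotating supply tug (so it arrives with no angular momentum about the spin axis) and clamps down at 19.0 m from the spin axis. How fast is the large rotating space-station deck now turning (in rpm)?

The added mass arrives with no angular momentum about the spin axis, and any external torque about the spin axis is negligible, so the system's angular momentum is conserved.
I_p = (11400)(22.2)² = 5.618e+06 kg·m².
Added inertia Σmr² = (1880)(19.0)² = 6.787e+05 kg·m²; I_f = 5.618e+06 + 6.787e+05 = 6.297e+06 kg·m².
ω_f = I_p ω_i / I_f = (5.618e+06)(3.63) / 6.297e+06 = 3.239 rpm.

ω_f ≈ 3.24 rpm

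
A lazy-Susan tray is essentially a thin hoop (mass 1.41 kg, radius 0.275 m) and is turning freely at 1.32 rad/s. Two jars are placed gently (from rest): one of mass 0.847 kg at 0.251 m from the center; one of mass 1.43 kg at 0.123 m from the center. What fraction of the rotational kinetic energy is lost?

No external torque acts about the center; L_before = L_after.
I_p = (1.41)(0.275)² = 0.1066 kg·m².
Added inertia Σmr² = (0.847)(0.251)² + (1.43)(0.123)² = 0.07500 kg·m²; I_f = 0.1066 + 0.07500 = 0.1816 kg·m².
ω_f = I_p ω_i / I_f = (0.1066)(1.32) / 0.1816 = 0.7750 rad/s.
KE_i = ½(0.1066)(1.320 rad/s)² = 0.09290 J; KE_f = ½(0.1816)(0.7750)² = 0.05454 J.
Fraction lost = 0.4129.

fraction ≈ 0.413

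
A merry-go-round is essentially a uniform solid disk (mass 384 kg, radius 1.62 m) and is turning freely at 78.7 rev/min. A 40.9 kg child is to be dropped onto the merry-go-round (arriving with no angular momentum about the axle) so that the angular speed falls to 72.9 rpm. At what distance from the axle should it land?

No external torque acts about the axle; L_before = L_after.
I_p = ½(384)(1.62)² = 503.9 kg·m².
I_p ω_i = (I_p + m r²) ω_f ⇒ m r² = I_p(ω_i/ω_f − 1) = 503.9(78.7/72.9 − 1) = 40.09 kg·m².
r = √(40.09/40.9) = 0.9900 m.

r ≈ 0.990 m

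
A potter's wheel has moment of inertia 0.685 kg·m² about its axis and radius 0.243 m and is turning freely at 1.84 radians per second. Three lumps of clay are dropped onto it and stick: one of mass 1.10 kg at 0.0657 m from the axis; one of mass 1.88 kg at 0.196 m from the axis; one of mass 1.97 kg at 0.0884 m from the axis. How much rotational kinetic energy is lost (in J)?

energy lost ≈ 0.138 J

The added mass arrives with no angular momentum about the axis, and any external torque about the axis is negligible, so the system's angular momentum is conserved.
Added inertia Σmr² = (1.10)(0.0657)² + (1.88)(0.196)² + (1.97)(0.0884)² = 0.09236 kg·m²; I_f = 0.6850 + 0.09236 = 0.7774 kg·m².
ω_f = I_p ω_i / I_f = (0.6850)(1.84) / 0.7774 = 1.621 rad/s.
KE_i = ½(0.6850)(1.840 rad/s)² = 1.160 J; KE_f = ½(0.7774)(1.621)² = 1.022 J.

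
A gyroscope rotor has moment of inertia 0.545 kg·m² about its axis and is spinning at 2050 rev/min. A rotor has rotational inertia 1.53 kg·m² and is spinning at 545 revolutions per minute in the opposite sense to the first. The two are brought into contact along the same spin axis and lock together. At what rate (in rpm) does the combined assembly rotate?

No external torque acts about the common axis, so total angular momentum is conserved.
Taking A's sense as positive: L = (0.5450)(2050) − (1.530)(545) = 283.4 kg·m²·rpm.
Combined I = 0.5450 + 1.530 = 2.075 kg·m².
ω_f = L / I = 283.4 / 2.075 = 136.6 rpm.

|ω_f| ≈ 137 rpm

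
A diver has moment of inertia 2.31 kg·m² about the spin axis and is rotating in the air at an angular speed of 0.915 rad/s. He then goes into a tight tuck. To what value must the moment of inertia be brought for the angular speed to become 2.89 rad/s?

Angular momentum about the spin axis is conserved since the torque about it is zero.
I₂ = I₁ω₁ / ω₂ = (2.31)(0.915) / (2.89) = 0.7314 kg·m².

I₂ ≈ 0.731 kg·m²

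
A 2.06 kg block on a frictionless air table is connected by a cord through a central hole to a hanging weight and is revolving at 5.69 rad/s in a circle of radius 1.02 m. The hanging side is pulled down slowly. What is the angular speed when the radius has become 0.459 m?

The constraining force is radial, so m r² ω about the center is conserved.
ω₂ = ω₁ (r₁/r₂)² = (5.69)(1.02/0.459)² = 28.10 rad/s.

ω₂ ≈ 28.1 rad/s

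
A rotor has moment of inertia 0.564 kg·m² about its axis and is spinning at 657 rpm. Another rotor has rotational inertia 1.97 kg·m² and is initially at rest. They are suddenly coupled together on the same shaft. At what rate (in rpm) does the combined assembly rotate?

The coupling torques are internal; angular momentum about the shared axis is conserved.
Taking A's sense as positive: L = (0.5640)(657) = 370.5 kg·m²·rpm.
Combined I = 0.5640 + 1.970 = 2.534 kg·m².
ω_f = L / I = 370.5 / 2.534 = 146.2 rpm.

|ω_f| ≈ 146 rpm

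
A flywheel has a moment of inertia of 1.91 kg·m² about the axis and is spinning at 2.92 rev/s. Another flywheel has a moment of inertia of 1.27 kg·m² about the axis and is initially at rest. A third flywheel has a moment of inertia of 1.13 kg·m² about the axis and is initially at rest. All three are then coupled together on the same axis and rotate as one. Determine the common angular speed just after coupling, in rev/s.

No external torque acts about the common axis, so total angular momentum is conserved.
Taking A's sense as positive: L = (1.910)(2.92) = 5.577 kg·m²·rev/s.
Combined I = 1.910 + 1.270 + 1.130 = 4.310 kg·m².
ω_f = L / I = 5.577 / 4.310 = 1.294 rev/s.

|ω_f| ≈ 1.29 rev/s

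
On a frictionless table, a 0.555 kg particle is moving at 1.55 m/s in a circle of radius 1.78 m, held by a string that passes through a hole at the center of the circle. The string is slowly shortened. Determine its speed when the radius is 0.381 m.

v₂ ≈ 7.24 m/s

Central (radial) force ⇒ zero torque about the center ⇒ m v r is constant.
v₂ = v₁ r₁ / r₂ = (1.55)(1.78) / (0.381) = 7.241 m/s.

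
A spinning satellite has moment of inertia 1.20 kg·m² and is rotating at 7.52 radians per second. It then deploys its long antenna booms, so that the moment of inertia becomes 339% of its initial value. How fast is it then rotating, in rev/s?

Angular momentum about the spin axis is conserved since the torque about it is zero.
I₂ = 3.39 × 1.20 = 4.068 kg·m².
ω₂ = I₁ω₁ / I₂ = (1.200)(7.52 rad/s) / (4.068) = 2.218 rad/s = 0.3531 rev/s.

ω₂ ≈ 0.353 rev/s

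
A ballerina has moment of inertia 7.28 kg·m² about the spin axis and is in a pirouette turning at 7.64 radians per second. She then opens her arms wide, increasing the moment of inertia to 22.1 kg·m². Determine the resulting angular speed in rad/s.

ω₂ ≈ 2.52 rad/s

Angular momentum about the spin axis is conserved since the torque about it is zero.
ω₂ = I₁ω₁ / I₂ = (7.280)(7.64 rad/s) / (22.10) = 2.517 rad/s.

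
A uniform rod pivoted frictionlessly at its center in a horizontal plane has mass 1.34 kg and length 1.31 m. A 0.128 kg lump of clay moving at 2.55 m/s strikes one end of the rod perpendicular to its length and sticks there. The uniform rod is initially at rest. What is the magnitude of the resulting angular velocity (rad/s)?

About the pivot the impulsive forces during the collision are internal, so angular momentum about that axis is conserved.
I_p = (1/12)(1.34)(1.31)² = 0.1916 kg·m². Taking the sense of the lump of clay's angular momentum as positive, L_{lump} = m v R = (0.128)(2.55)(1.31/2) = 0.2138 kg·m²/s.
L_i = 0 + 0.2138 = 0.2138 kg·m²/s.
After sticking, I_f = I_p + m R² = 0.1916 + (0.128)(1.31/2)² = 0.2465 kg·m².
ω_f = L_i / I_f = 0.2138 / 0.2465 = 0.8671 rad/s.

|ω_f| ≈ 0.867 rad/s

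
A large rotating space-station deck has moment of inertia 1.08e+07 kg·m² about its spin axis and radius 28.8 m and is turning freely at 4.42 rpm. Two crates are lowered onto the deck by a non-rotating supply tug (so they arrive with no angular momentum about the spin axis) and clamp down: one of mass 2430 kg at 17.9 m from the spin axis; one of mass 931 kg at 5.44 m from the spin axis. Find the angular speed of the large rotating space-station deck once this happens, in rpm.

The added mass arrives with no angular momentum about the spin axis, and any external torque about the spin axis is negligible, so the system's angular momentum is conserved.
Added inertia Σmr² = (2430)(17.9)² + (931)(5.44)² = 8.061e+05 kg·m²; I_f = 1.080e+07 + 8.061e+05 = 1.161e+07 kg·m².
ω_f = I_p ω_i / I_f = (1.080e+07)(4.42) / 1.161e+07 = 4.113 rpm.

ω_f ≈ 4.11 rpm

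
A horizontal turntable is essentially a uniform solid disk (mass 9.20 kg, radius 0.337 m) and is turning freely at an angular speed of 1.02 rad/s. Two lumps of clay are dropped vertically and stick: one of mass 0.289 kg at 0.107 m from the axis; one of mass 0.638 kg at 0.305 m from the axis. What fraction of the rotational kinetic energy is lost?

fraction ≈ 0.107

No external torque acts about the axis; L_before = L_after.
I_p = ½(9.20)(0.337)² = 0.5224 kg·m².
Added inertia Σmr² = (0.289)(0.107)² + (0.638)(0.305)² = 0.06266 kg·m²; I_f = 0.5224 + 0.06266 = 0.5851 kg·m².
ω_f = I_p ω_i / I_f = (0.5224)(1.02) / 0.5851 = 0.9108 rad/s.
KE_i = ½(0.5224)(1.020 rad/s)² = 0.2718 J; KE_f = ½(0.5851)(0.9108)² = 0.2427 J.
Fraction lost = 0.1071.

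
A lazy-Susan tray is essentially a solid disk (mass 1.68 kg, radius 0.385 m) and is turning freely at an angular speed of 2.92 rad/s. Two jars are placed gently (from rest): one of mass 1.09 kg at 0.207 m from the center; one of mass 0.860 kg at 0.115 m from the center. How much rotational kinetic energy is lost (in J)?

No external torque acts about the center; L_before = L_after.
I_p = ½(1.68)(0.385)² = 0.1245 kg·m².
Added inertia Σmr² = (1.09)(0.207)² + (0.860)(0.115)² = 0.05808 kg·m²; I_f = 0.1245 + 0.05808 = 0.1826 kg·m².
ω_f = I_p ω_i / I_f = (0.1245)(2.92) / 0.1826 = 1.991 rad/s.
KE_i = ½(0.1245)(2.920 rad/s)² = 0.5308 J; KE_f = ½(0.1826)(1.991)² = 0.3620 J.

energy lost ≈ 0.169 J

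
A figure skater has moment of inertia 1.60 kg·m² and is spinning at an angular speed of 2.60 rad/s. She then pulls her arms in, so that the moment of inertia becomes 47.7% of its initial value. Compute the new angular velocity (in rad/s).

Angular momentum about the spin axis is conserved since the torque about it is zero.
I₂ = 0.477 × 1.60 = 0.7632 kg·m².
ω₂ = I₁ω₁ / I₂ = (1.600)(2.60 rad/s) / (0.7632) = 5.451 rad/s.

ω₂ ≈ 5.45 rad/s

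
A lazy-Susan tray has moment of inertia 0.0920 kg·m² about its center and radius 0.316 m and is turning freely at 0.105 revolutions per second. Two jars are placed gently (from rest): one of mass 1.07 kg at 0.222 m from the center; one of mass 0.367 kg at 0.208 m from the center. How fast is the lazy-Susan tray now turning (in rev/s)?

ω_f ≈ 0.0601 rev/s

The added mass arrives with no angular momentum about the center, and any external torque about the center is negligible, so the system's angular momentum is conserved.
Added inertia Σmr² = (1.07)(0.222)² + (0.367)(0.208)² = 0.06861 kg·m²; I_f = 0.09200 + 0.06861 = 0.1606 kg·m².
ω_f = I_p ω_i / I_f = (0.09200)(0.105) / 0.1606 = 0.06015 rev/s.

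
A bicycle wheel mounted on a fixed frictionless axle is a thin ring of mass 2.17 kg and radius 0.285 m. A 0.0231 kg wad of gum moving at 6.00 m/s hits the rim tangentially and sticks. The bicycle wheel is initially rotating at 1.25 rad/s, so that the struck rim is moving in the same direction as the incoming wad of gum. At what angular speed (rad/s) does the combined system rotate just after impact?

|ω_f| ≈ 1.46 rad/s

The axle reaction passes through the axle and exerts no torque about it; angular momentum about the axle is conserved through the impact.
I_p = (2.17)(0.285)² = 0.1763 kg·m². Taking the sense of the wad of gum's angular momentum as positive, L_{wad} = m v R = (0.0231)(6.00)(0.285) = 0.03950 kg·m²/s.
L_i = +I_p ω_p + m v R = +(0.1763)(1.25) + 0.03950 = 0.2598 kg·m²/s.
After sticking, I_f = I_p + m R² = 0.1763 + (0.0231)(0.285)² = 0.1781 kg·m².
ω_f = L_i / I_f = 0.2598 / 0.1781 = 1.459 rad/s.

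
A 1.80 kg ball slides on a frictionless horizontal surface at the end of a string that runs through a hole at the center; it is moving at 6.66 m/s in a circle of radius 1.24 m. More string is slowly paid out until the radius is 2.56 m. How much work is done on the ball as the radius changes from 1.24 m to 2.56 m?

The only horizontal force on the mass is along the cord (radial), so it exerts no torque about the hole and angular momentum m v r is conserved.
v₂ = v₁ r₁ / r₂ = (6.66)(1.24) / (2.56) = 3.226 m/s.
W = ΔKE = ½m(v₂² − v₁²) = -30.55 J.

W ≈ -30.6 J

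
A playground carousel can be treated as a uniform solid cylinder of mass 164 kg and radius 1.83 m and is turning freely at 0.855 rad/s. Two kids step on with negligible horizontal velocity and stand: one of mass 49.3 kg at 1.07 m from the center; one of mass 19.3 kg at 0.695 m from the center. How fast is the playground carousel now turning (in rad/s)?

ω_f ≈ 0.690 rad/s

No external torque acts about the center; L_before = L_after.
I_p = ½(164)(1.83)² = 274.6 kg·m².
Added inertia Σmr² = (49.3)(1.07)² + (19.3)(0.695)² = 65.77 kg·m²; I_f = 274.6 + 65.77 = 340.4 kg·m².
ω_f = I_p ω_i / I_f = (274.6)(0.855) / 340.4 = 0.6898 rad/s.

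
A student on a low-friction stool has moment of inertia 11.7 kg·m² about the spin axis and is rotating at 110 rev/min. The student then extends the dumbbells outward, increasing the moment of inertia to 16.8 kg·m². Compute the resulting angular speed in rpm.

ω₂ ≈ 76.6 rpm

No external torque acts about the spin axis, so angular momentum is conserved.
ω₂ = I₁ω₁ / I₂ = (11.70)(110 rpm) / (16.80) = 76.61 rpm.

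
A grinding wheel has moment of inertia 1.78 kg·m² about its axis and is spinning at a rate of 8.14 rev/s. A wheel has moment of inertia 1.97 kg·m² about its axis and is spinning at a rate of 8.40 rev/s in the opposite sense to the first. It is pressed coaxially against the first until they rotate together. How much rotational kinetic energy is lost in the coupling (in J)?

ΔKE lost ≈ 5050 J

The coupling torques are internal; angular momentum about the shared axis is conserved.
Taking A's sense as positive: L = (1.780)(8.14) − (1.970)(8.40) = -2.059 kg·m²·rev/s.
Combined I = 1.780 + 1.970 = 3.750 kg·m².
ω_f = L / I = -2.059 / 3.750 = -0.5490 rev/s.
KE_i = ½ΣIω² = 5072 J; KE_f = ½(3.750)(3.450)² = 22.31 J.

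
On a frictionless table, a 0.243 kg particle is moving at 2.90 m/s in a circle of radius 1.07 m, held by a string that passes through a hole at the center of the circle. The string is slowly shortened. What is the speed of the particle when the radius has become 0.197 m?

The only horizontal force on the mass is along the cord (radial), so it exerts no torque about the hole and angular momentum m v r is conserved.
v₂ = v₁ r₁ / r₂ = (2.90)(1.07) / (0.197) = 15.75 m/s.

v₂ ≈ 15.8 m/s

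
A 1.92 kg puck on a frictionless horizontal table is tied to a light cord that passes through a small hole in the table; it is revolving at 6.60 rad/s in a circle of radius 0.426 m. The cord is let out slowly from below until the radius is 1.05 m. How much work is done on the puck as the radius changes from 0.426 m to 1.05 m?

The constraining force is radial, so m r² ω about the center is conserved.
ω₂ = ω₁ (r₁/r₂)² = (6.60)(0.426/1.05)² = 1.086 rad/s.
W = ΔKE = ½m(v₂² − v₁²) = -6.340 J.

W ≈ -6.34 J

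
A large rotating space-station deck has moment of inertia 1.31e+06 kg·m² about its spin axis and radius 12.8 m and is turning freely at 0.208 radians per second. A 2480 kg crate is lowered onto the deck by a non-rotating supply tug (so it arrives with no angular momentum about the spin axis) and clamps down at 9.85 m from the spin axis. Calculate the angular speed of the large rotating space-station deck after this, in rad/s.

The added mass arrives with no angular momentum about the spin axis, and any external torque about the spin axis is negligible, so the system's angular momentum is conserved.
Added inertia Σmr² = (2480)(9.85)² = 2.406e+05 kg·m²; I_f = 1.310e+06 + 2.406e+05 = 1.551e+06 kg·m².
ω_f = I_p ω_i / I_f = (1.310e+06)(0.208) / 1.551e+06 = 0.1757 rad/s.

ω_f ≈ 0.176 rad/s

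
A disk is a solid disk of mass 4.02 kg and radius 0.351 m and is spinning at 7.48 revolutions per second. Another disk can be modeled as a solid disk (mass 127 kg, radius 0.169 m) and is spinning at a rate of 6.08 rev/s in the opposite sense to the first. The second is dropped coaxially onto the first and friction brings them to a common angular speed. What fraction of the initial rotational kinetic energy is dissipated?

The coupling torques are internal; angular momentum about the shared axis is conserved.
Moments of inertia: I_A = ½(4.02)(0.351)² = 0.2476 kg·m²; I_B = ½(127)(0.169)² = 1.814 kg·m².
Taking A's sense as positive: L = (0.2476)(7.48) − (1.814)(6.08) = -9.175 kg·m²·rev/s.
Combined I = 0.2476 + 1.814 = 2.061 kg·m².
ω_f = L / I = -9.175 / 2.061 = -4.451 rev/s.
KE_i = ½ΣIω² = 1597 J; KE_f = ½(2.061)(27.97)² = 806.1 J.
Fraction dissipated = (KE_i − KE_f)/KE_i = 0.4952.

fraction ≈ 0.495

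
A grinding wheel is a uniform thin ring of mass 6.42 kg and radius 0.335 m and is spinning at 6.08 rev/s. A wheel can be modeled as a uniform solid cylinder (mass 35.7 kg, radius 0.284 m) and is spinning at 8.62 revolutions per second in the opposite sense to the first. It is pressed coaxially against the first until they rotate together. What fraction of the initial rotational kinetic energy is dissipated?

The coupling torques are internal; angular momentum about the shared axis is conserved.
Moments of inertia: I_A = (6.42)(0.335)² = 0.7205 kg·m²; I_B = ½(35.7)(0.284)² = 1.440 kg·m².
Taking A's sense as positive: L = (0.7205)(6.08) − (1.440)(8.62) = -8.030 kg·m²·rev/s.
Combined I = 0.7205 + 1.440 = 2.160 kg·m².
ω_f = L / I = -8.030 / 2.160 = -3.717 rev/s.
KE_i = ½ΣIω² = 2637 J; KE_f = ½(2.160)(23.36)² = 589.2 J.
Fraction dissipated = (KE_i − KE_f)/KE_i = 0.7766.

fraction ≈ 0.777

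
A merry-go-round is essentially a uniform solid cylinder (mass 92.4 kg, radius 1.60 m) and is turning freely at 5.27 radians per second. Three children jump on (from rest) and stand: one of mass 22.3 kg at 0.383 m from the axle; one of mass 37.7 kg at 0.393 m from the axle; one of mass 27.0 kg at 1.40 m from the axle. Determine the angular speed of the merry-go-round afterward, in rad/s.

The added mass arrives with no angular momentum about the axle, and any external torque about the axle is negligible, so the system's angular momentum is conserved.
I_p = ½(92.4)(1.60)² = 118.3 kg·m².
Added inertia Σmr² = (22.3)(0.383)² + (37.7)(0.393)² + (27.0)(1.40)² = 62.01 kg·m²; I_f = 118.3 + 62.01 = 180.3 kg·m².
ω_f = I_p ω_i / I_f = (118.3)(5.27) / 180.3 = 3.457 rad/s.

ω_f ≈ 3.46 rad/s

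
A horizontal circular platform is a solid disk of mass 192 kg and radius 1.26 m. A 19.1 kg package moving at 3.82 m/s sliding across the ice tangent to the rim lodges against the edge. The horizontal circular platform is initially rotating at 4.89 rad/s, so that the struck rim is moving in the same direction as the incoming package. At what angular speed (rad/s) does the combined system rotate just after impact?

|ω_f| ≈ 4.58 rad/s

The axle reaction passes through the central axle and exerts no torque about it; angular momentum about the central axle is conserved through the impact.
I_p = ½(192)(1.26)² = 152.4 kg·m². Taking the sense of the package's angular momentum as positive, L_{package} = m v R = (19.1)(3.82)(1.26) = 91.93 kg·m²/s.
L_i = +I_p ω_p + m v R = +(152.4)(4.89) + 91.93 = 837.2 kg·m²/s.
After sticking, I_f = I_p + m R² = 152.4 + (19.1)(1.26)² = 182.7 kg·m².
ω_f = L_i / I_f = 837.2 / 182.7 = 4.582 rad/s.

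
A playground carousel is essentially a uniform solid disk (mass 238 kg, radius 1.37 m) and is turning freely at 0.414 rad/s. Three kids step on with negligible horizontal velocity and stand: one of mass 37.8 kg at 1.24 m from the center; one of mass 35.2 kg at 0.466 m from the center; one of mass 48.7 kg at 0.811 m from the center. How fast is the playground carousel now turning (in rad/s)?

ω_f ≈ 0.288 rad/s

The added mass arrives with no angular momentum about the center, and any external torque about the center is negligible, so the system's angular momentum is conserved.
I_p = ½(238)(1.37)² = 223.4 kg·m².
Added inertia Σmr² = (37.8)(1.24)² + (35.2)(0.466)² + (48.7)(0.811)² = 97.80 kg·m²; I_f = 223.4 + 97.80 = 321.1 kg·m².
ω_f = I_p ω_i / I_f = (223.4)(0.414) / 321.1 = 0.2879 rad/s.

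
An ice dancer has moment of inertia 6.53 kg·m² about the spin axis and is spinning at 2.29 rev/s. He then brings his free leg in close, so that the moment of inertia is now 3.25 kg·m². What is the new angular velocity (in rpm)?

No external torque acts about the spin axis, so angular momentum is conserved.
ω₂ = I₁ω₁ / I₂ = (6.530)(2.29 rev/s) / (3.250) = 4.601 rev/s = 276.1 rpm.

ω₂ ≈ 276 rpm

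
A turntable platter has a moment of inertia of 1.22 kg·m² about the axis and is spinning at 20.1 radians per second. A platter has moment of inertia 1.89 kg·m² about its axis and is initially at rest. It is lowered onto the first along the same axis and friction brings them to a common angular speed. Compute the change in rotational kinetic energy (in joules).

No external torque acts about the common axis, so total angular momentum is conserved.
Taking A's sense as positive: L = (1.220)(20.1) = 24.52 kg·m²·rad/s.
Combined I = 1.220 + 1.890 = 3.110 kg·m².
ω_f = L / I = 24.52 / 3.110 = 7.885 rad/s.
KE_i = ½ΣIω² = 246.4 J; KE_f = ½(3.110)(7.885)² = 96.68 J.

ΔKE ≈ -150 J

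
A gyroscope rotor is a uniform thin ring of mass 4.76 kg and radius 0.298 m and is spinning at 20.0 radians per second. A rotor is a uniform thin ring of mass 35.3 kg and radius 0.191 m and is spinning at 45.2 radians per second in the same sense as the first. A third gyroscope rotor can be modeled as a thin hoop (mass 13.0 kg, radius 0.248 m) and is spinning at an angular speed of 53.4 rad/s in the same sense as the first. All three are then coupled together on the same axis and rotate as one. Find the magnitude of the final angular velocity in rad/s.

|ω_f| ≈ 43.6 rad/s

No external torque acts about the common axis, so total angular momentum is conserved.
Moments of inertia: I_A = (4.76)(0.298)² = 0.4227 kg·m²; I_B = (35.3)(0.191)² = 1.288 kg·m²; I_C = (13.0)(0.248)² = 0.7996 kg·m².
Taking A's sense as positive: L = (0.4227)(20.0) + (1.288)(45.2) + (0.7996)(53.4) = 109.4 kg·m²·rad/s.
Combined I = 0.4227 + 1.288 + 0.7996 = 2.510 kg·m².
ω_f = L / I = 109.4 / 2.510 = 43.57 rad/s.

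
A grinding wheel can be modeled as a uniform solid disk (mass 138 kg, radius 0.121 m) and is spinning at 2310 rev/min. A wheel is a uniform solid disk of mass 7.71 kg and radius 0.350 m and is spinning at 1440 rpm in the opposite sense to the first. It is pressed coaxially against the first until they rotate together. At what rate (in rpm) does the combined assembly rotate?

The coupling torques are internal; angular momentum about the shared axis is conserved.
Moments of inertia: I_A = ½(138)(0.121)² = 1.010 kg·m²; I_B = ½(7.71)(0.350)² = 0.4722 kg·m².
Taking A's sense as positive: L = (1.010)(2310) − (0.4722)(1440) = 1654 kg·m²·rpm.
Combined I = 1.010 + 0.4722 = 1.482 kg·m².
ω_f = L / I = 1654 / 1.482 = 1115 rpm.

|ω_f| ≈ 1120 rpm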